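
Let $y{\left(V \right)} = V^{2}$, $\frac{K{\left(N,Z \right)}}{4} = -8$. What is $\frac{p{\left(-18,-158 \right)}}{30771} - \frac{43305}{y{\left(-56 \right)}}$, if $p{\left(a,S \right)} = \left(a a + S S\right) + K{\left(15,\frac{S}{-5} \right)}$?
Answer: $- \frac{1253335339}{96497856} \approx -12.988$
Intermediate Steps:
$K{\left(N,Z \right)} = -32$ ($K{\left(N,Z \right)} = 4 \left(-8\right) = -32$)
$p{\left(a,S \right)} = -32 + S^{2} + a^{2}$ ($p{\left(a,S \right)} = \left(a a + S S\right) - 32 = \left(a^{2} + S^{2}\right) - 32 = \left(S^{2} + a^{2}\right) - 32 = -32 + S^{2} + a^{2}$)
$\frac{p{\left(-18,-158 \right)}}{30771} - \frac{43305}{y{\left(-56 \right)}} = \frac{-32 + \left(-158\right)^{2} + \left(-18\right)^{2}}{30771} - \frac{43305}{\left(-56\right)^{2}} = \left(-32 + 24964 + 324\right) \frac{1}{30771} - \frac{43305}{3136} = 25256 \cdot \frac{1}{30771} - \frac{43305}{3136} = \frac{25256}{30771} - \frac{43305}{3136} = - \frac{1253335339}{96497856}$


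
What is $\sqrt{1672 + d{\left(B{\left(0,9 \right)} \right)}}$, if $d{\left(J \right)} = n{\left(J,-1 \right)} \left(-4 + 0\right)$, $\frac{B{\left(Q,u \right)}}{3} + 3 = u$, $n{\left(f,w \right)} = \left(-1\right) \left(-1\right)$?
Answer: $2 \sqrt{417} \approx 40.841$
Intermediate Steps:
$n{\left(f,w \right)} = 1$
$B{\left(Q,u \right)} = -9 + 3 u$
$d{\left(J \right)} = -4$ ($d{\left(J \right)} = 1 \left(-4 + 0\right) = 1 \left(-4\right) = -4$)
$\sqrt{1672 + d{\left(B{\left(0,9 \right)} \right)}} = \sqrt{1672 - 4} = \sqrt{1668} = 2 \sqrt{417}$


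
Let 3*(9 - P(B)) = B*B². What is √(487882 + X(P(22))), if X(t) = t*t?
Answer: √117196579/3 ≈ 3608.6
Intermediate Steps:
P(B) = 9 - B³/3 (P(B) = 9 - B*B²/3 = 9 - B³/3)
X(t) = t²
√(487882 + X(P(22))) = √(487882 + (9 - ⅓*22³)²) = √(487882 + (9 - ⅓*10648)²) = √(487882 + (9 - 10648/3)²) = √(487882 + (-10621/3)²) = √(487882 + 112805641/9) = √(117196579/9) = √117196579/3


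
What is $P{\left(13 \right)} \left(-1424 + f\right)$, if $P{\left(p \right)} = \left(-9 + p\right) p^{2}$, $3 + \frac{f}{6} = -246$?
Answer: $-1972568$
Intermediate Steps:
$f = -1494$ ($f = -18 + 6 \left(-246\right) = -18 - 1476 = -1494$)
$P{\left(p \right)} = p^{2} \left(-9 + p\right)$
$P{\left(13 \right)} \left(-1424 + f\right) = 13^{2} \left(-9 + 13\right) \left(-1424 - 1494\right) = 169 \cdot 4 \left(-2918\right) = 676 \left(-2918\right) = -1972568$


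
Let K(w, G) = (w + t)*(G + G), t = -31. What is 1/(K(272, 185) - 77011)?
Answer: 1/12159 ≈ 8.2244e-5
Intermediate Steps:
K(w, G) = 2*G*(-31 + w) (K(w, G) = (w - 31)*(G + G) = (-31 + w)*(2*G) = 2*G*(-31 + w))
1/(K(272, 185) - 77011) = 1/(2*185*(-31 + 272) - 77011) = 1/(2*185*241 - 77011) = 1/(89170 - 77011) = 1/12159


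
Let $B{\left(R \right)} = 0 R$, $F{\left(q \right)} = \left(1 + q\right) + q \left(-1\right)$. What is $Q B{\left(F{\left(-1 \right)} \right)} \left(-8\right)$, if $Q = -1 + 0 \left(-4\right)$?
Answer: $0$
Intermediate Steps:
$Q = -1$ ($Q = -1 + 0 = -1$)
$F{\left(q \right)} = 1$ ($F{\left(q \right)} = \left(1 + q\right) - q = 1$)
$B{\left(R \right)} = 0$
$Q B{\left(F{\left(-1 \right)} \right)} \left(-8\right) = \left(-1\right) 0 \left(-8\right) = 0 \left(-8\right) = 0$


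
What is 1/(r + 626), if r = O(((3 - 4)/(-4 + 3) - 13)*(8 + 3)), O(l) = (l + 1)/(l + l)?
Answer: 264/165395 ≈ 0.0015962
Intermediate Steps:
O(l) = (1 + l)/(2*l) (O(l) = (1 + l)/((2*l)) = (1 + l)*(1/(2*l)) = (1 + l)/(2*l))
r = 131/264 (r = (1 + ((3 - 4)/(-4 + 3) - 13)*(8 + 3))/(2*((((3 - 4)/(-4 + 3) - 13)*(8 + 3)))) = (1 + (-1/(-1) - 13)*11)/(2*(((-1/(-1) - 13)*11))) = (1 + (-1*(-1) - 13)*11)/(2*(((-1*(-1) - 13)*11))) = (1 + (1 - 13)*11)/(2*(((1 - 13)*11))) = (1 - 12*11)/(2*((-12*11))) = (1/2)*(1 - 132)/(-132) = (1/2)*(-1/132)*(-131) = 131/264 ≈ 0.49621)
1/(r + 626) = 1/(131/264 + 626) = 1/(165395/264) = 264/165395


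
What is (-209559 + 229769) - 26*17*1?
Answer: 19768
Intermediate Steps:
(-209559 + 229769) - 26*17*1 = 20210 - 442*1 = 20210 - 442 = 19768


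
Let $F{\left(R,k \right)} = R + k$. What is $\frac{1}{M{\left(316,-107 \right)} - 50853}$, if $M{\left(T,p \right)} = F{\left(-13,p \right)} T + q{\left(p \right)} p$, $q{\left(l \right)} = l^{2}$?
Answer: $- \frac{1}{1313816} \approx -7.6114 \cdot 10^{-7}$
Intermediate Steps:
$M{\left(T,p \right)} = p^{3} + T \left(-13 + p\right)$ ($M{\left(T,p \right)} = \left(-13 + p\right) T + p^{2} p = T \left(-13 + p\right) + p^{3} = p^{3} + T \left(-13 + p\right)$)
$\frac{1}{M{\left(316,-107 \right)} - 50853} = \frac{1}{\left(\left(-107\right)^{3} + 316 \left(-13 - 107\right)\right) - 50853} = \frac{1}{\left(-1225043 + 316 \left(-120\right)\right) - 50853} = \frac{1}{\left(-1225043 - 37920\right) - 50853} = \frac{1}{-1262963 - 50853} = \frac{1}{-1313816} = - \frac{1}{1313816}$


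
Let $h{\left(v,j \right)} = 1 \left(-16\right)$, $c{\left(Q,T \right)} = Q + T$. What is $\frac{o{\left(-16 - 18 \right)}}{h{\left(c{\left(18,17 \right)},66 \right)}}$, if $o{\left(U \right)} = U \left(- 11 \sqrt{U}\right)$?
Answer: $- \frac{187 i \sqrt{34}}{8} \approx - 136.3 i$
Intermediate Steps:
$h{\left(v,j \right)} = -16$
$o{\left(U \right)} = - 11 U^{\frac{3}{2}}$
$\frac{o{\left(-16 - 18 \right)}}{h{\left(c{\left(18,17 \right)},66 \right)}} = \frac{\left(-11\right) \left(-16 - 18\right)^{\frac{3}{2}}}{-16} = - 11 \left(-34\right)^{\frac{3}{2}} \left(- \frac{1}{16}\right) = - 11 \left(- 34 i \sqrt{34}\right) \left(- \frac{1}{16}\right) = 374 i \sqrt{34} \left(- \frac{1}{16}\right) = - \frac{187 i \sqrt{34}}{8}$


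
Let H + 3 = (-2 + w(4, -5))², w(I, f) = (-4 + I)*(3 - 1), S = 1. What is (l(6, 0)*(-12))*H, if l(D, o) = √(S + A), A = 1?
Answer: -12*√2 ≈ -16.971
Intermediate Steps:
l(D, o) = √2 (l(D, o) = √(1 + 1) = √2)
w(I, f) = -8 + 2*I (w(I, f) = (-4 + I)*2 = -8 + 2*I)
H = 1 (H = -3 + (-2 + (-8 + 2*4))² = -3 + (-2 + (-8 + 8))² = -3 + (-2 + 0)² = -3 + (-2)² = -3 + 4 = 1)
(l(6, 0)*(-12))*H = (√2*(-12))*1 = -12*√2*1 = -12*√2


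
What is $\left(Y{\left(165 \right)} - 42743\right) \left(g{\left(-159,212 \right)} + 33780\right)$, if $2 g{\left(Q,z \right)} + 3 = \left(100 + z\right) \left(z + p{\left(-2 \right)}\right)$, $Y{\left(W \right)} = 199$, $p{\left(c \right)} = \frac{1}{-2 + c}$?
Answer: $-2842428456$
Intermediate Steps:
$g{\left(Q,z \right)} = - \frac{3}{2} + \frac{\left(100 + z\right) \left(- \frac{1}{4} + z\right)}{2}$ ($g{\left(Q,z \right)} = - \frac{3}{2} + \frac{\left(100 + z\right) \left(z + \frac{1}{-2 - 2}\right)}{2} = - \frac{3}{2} + \frac{\left(100 + z\right) \left(z + \frac{1}{-4}\right)}{2} = - \frac{3}{2} + \frac{\left(100 + z\right) \left(z - \frac{1}{4}\right)}{2} = - \frac{3}{2} + \frac{\left(100 + z\right) \left(- \frac{1}{4} + z\right)}{2}$)
$\left(Y{\left(165 \right)} - 42743\right) \left(g{\left(-159,212 \right)} + 33780\right) = \left(199 - 42743\right) \left(\left(-14 + \frac{212^{2}}{2} + \frac{399}{8} \cdot 212\right) + 33780\right) = - 42544 \left(\left(-14 + \frac{1}{2} \cdot 44944 + \frac{21147}{2}\right) + 33780\right) = - 42544 \left(\left(-14 + 22472 + \frac{21147}{2}\right) + 33780\right) = - 42544 \left(\frac{66063}{2} + 33780\right) = \left(-42544\right) \frac{133623}{2} = -2842428456$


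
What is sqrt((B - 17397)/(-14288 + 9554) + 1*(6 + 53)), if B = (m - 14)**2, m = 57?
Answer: sqrt(38773301)/789 ≈ 7.8920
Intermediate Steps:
B = 1849 (B = (57 - 14)**2 = 43**2 = 1849)
sqrt((B - 17397)/(-14288 + 9554) + 1*(6 + 53)) = sqrt((1849 - 17397)/(-14288 + 9554) + 1*(6 + 53)) = sqrt(-15548/(-4734) + 1*59) = sqrt(-15548*(-1/4734) + 59) = sqrt(7774/2367 + 59) = sqrt(147427/2367) = sqrt(38773301)/789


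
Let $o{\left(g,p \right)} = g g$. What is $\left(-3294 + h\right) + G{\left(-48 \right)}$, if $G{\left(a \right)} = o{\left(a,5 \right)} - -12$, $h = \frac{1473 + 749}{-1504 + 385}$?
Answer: $- \frac{1096604}{1119} \approx -979.99$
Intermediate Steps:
$o{\left(g,p \right)} = g^{2}$
$h = - \frac{2222}{1119}$ ($h = \frac{2222}{-1119} = 2222 \left(- \frac{1}{1119}\right) = - \frac{2222}{1119} \approx -1.9857$)
$G{\left(a \right)} = 12 + a^{2}$ ($G{\left(a \right)} = a^{2} - -12 = a^{2} + 12 = 12 + a^{2}$)
$\left(-3294 + h\right) + G{\left(-48 \right)} = \left(-3294 - \frac{2222}{1119}\right) + \left(12 + \left(-48\right)^{2}\right) = - \frac{3688208}{1119} + \left(12 + 2304\right) = - \frac{3688208}{1119} + 2316 = - \frac{1096604}{1119}$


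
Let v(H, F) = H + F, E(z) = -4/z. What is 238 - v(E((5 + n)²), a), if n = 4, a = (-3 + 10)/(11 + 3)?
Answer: 38483/162 ≈ 237.55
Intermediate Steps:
a = ½ (a = 7/14 = 7*(1/14) = ½ ≈ 0.50000)
v(H, F) = F + H
238 - v(E((5 + n)²), a) = 238 - (½ - 4/(5 + 4)²) = 238 - (½ - 4/(9²)) = 238 - (½ - 4/81) = 238 - 1*73/162 = 238 - 73/162 = 38483/162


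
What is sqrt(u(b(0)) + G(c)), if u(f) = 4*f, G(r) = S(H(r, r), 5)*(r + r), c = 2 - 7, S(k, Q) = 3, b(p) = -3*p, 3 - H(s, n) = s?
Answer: I*sqrt(30) ≈ 5.4772*I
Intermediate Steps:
H(s, n) = 3 - s
c = -5
G(r) = 6*r (G(r) = 3*(r + r) = 3*(2*r) = 6*r)
sqrt(u(b(0)) + G(c)) = sqrt(4*(-3*0) + 6*(-5)) = sqrt(4*0 - 30) = sqrt(0 - 30) = sqrt(-30) = I*sqrt(30)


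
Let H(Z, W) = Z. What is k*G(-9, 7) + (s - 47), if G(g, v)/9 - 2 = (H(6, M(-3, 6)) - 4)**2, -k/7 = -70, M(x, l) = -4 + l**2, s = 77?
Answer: 26490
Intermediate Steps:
k = 490 (k = -7*(-70) = 490)
G(g, v) = 54 (G(g, v) = 18 + 9*(6 - 4)**2 = 18 + 9*2**2 = 18 + 9*4 = 18 + 36 = 54)
k*G(-9, 7) + (s - 47) = 490*54 + (77 - 47) = 26460 + 30 = 26490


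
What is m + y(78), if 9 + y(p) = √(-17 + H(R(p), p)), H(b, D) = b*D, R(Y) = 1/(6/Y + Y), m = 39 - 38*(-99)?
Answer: 3792 + I*√16484615/1015 ≈ 3792.0 + 4.0001*I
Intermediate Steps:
m = 3801 (m = 39 + 3762 = 3801)
R(Y) = 1/(Y + 6/Y)
H(b, D) = D*b
y(p) = -9 + √(-17 + p²/(6 + p²)) (y(p) = -9 + √(-17 + p*(p/(6 + p²))) = -9 + √(-17 + p²/(6 + p²)))
m + y(78) = 3801 + (-9 + √2*√((-51 - 8*78²)/(6 + 78²))) = 3801 + (-9 + √2*√((-51 - 8*6084)/(6 + 6084))) = 3801 + (-9 + √2*√((-51 - 48672)/6090)) = 3801 + (-9 + √2*√((1/6090)*(-48723))) = 3801 + (-9 + √2*√(-16241/2030)) = 3801 + (-9 + √2*(I*√32969230/2030)) = 3801 + (-9 + I*√16484615/1015) = 3792 + I*√16484615/1015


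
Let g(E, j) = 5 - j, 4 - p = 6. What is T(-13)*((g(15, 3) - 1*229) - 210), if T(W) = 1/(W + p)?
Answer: 437/15 ≈ 29.133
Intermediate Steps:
p = -2 (p = 4 - 1*6 = 4 - 6 = -2)
T(W) = 1/(-2 + W) (T(W) = 1/(W - 2) = 1/(-2 + W))
T(-13)*((g(15, 3) - 1*229) - 210) = (((5 - 1*3) - 1*229) - 210)/(-2 - 13) = (((5 - 3) - 229) - 210)/(-15) = -((2 - 229) - 210)/15 = -(-227 - 210)/15 = -1/15*(-437) = 437/15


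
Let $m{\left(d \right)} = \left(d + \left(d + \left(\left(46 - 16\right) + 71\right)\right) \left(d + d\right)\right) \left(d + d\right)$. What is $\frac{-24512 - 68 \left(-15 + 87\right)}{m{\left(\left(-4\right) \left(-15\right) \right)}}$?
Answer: $- \frac{919}{72675} \approx -0.012645$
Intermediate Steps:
$m{\left(d \right)} = 2 d \left(d + 2 d \left(101 + d\right)\right)$ ($m{\left(d \right)} = \left(d + \left(d + \left(30 + 71\right)\right) 2 d\right) 2 d = \left(d + \left(d + 101\right) 2 d\right) 2 d = \left(d + \left(101 + d\right) 2 d\right) 2 d = \left(d + 2 d \left(101 + d\right)\right) 2 d = 2 d \left(d + 2 d \left(101 + d\right)\right)$)
$\frac{-24512 - 68 \left(-15 + 87\right)}{m{\left(\left(-4\right) \left(-15\right) \right)}} = \frac{-24512 - 68 \left(-15 + 87\right)}{\left(\left(-4\right) \left(-15\right)\right)^{2} \left(406 + 4 \left(\left(-4\right) \left(-15\right)\right)\right)} = \frac{-24512 - 4896}{60^{2} \left(406 + 4 \cdot 60\right)} = \frac{-24512 - 4896}{3600 \left(406 + 240\right)} = - \frac{29408}{3600 \cdot 646} = - \frac{29408}{2325600} = \left(-29408\right) \frac{1}{2325600} = - \frac{919}{72675}$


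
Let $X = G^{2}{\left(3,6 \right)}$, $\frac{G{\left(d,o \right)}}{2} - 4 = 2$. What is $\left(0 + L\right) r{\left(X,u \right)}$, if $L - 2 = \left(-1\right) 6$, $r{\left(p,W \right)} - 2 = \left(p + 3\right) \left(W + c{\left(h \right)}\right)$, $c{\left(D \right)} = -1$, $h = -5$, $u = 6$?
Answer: $-2948$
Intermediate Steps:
$G{\left(d,o \right)} = 12$ ($G{\left(d,o \right)} = 8 + 2 \cdot 2 = 8 + 4 = 12$)
$X = 144$ ($X = 12^{2} = 144$)
$r{\left(p,W \right)} = 2 + \left(-1 + W\right) \left(3 + p\right)$ ($r{\left(p,W \right)} = 2 + \left(p + 3\right) \left(W - 1\right) = 2 + \left(3 + p\right) \left(-1 + W\right) = 2 + \left(-1 + W\right) \left(3 + p\right)$)
$L = -4$ ($L = 2 - 6 = -4$)
$\left(0 + L\right) r{\left(X,u \right)} = \left(0 - 4\right) \left(-1 - 144 + 3 \cdot 6 + 6 \cdot 144\right) = - 4 \left(-1 - 144 + 18 + 864\right) = \left(-4\right) 737 = -2948$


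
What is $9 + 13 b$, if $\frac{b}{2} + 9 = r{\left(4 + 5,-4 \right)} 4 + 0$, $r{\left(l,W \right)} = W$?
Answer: $-641$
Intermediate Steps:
$b = -50$ ($b = -18 + 2 \left(\left(-4\right) 4 + 0\right) = -18 + 2 \left(-16 + 0\right) = -18 + 2 \left(-16\right) = -18 - 32 = -50$)
$9 + 13 b = 9 + 13 \left(-50\right) = 9 - 650 = -641$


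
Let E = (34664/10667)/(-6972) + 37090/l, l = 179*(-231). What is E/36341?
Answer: -10951700948/443466703224083 ≈ -2.4696e-5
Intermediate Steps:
l = -41349
E = -10951700948/12202930663 (E = (34664/10667)/(-6972) + 37090/(-41349) = (34664*(1/10667))*(-1/6972) + 37090*(-1/41349) = (34664/10667)*(-1/6972) - 37090/41349 = -1238/2656083 - 37090/41349 = -10951700948/12202930663 ≈ -0.89746)
E/36341 = -10951700948/12202930663/36341 = -10951700948/12202930663*1/36341 = -10951700948/443466703224083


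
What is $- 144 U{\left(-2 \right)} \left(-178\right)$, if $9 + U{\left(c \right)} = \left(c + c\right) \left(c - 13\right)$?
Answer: $1307232$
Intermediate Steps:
$U{\left(c \right)} = -9 + 2 c \left(-13 + c\right)$ ($U{\left(c \right)} = -9 + \left(c + c\right) \left(c - 13\right) = -9 + 2 c \left(-13 + c\right)$)
$- 144 U{\left(-2 \right)} \left(-178\right) = - 144 \left(-9 - -52 + 2 \left(-2\right)^{2}\right) \left(-178\right) = - 144 \left(-9 + 52 + 2 \cdot 4\right) \left(-178\right) = - 144 \left(-9 + 52 + 8\right) \left(-178\right) = \left(-144\right) 51 \left(-178\right) = \left(-7344\right) \left(-178\right) = 1307232$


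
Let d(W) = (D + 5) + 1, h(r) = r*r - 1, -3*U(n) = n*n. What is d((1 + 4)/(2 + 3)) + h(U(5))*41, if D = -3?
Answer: 25283/9 ≈ 2809.2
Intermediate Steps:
U(n) = -n²/3 (U(n) = -n*n/3 = -n²/3)
h(r) = -1 + r² (h(r) = r² - 1 = -1 + r²)
d(W) = 3 (d(W) = (-3 + 5) + 1 = 2 + 1 = 3)
d((1 + 4)/(2 + 3)) + h(U(5))*41 = 3 + (-1 + (-⅓*5²)²)*41 = 3 + (-1 + (-⅓*25)²)*41 = 3 + (-1 + (-25/3)²)*41 = 3 + (-1 + 625/9)*41 = 3 + (616/9)*41 = 3 + 25256/9 = 25283/9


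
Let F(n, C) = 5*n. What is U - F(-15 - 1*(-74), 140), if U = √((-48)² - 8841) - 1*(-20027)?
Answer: 19732 + I*√6537 ≈ 19732.0 + 80.852*I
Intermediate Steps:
U = 20027 + I*√6537 (U = √(2304 - 8841) + 20027 = √(-6537) + 20027 = I*√6537 + 20027 = 20027 + I*√6537 ≈ 20027.0 + 80.852*I)
U - F(-15 - 1*(-74), 140) = (20027 + I*√6537) - 5*(-15 - 1*(-74)) = (20027 + I*√6537) - 5*(-15 + 74) = (20027 + I*√6537) - 5*59 = (20027 + I*√6537) - 1*295 = (20027 + I*√6537) - 295 = 19732 + I*√6537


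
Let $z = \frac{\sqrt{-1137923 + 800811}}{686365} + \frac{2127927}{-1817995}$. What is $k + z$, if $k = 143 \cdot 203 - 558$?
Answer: $\frac{51758007718}{1817995} + \frac{2 i \sqrt{84278}}{686365} \approx 28470.0 + 0.00084592 i$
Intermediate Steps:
$k = 28471$ ($k = 29029 - 558 = 28471$)
$z = - \frac{2127927}{1817995} + \frac{2 i \sqrt{84278}}{686365}$ ($z = \sqrt{-337112} \cdot \frac{1}{686365} + 2127927 \left(- \frac{1}{1817995}\right) = 2 i \sqrt{84278} \cdot \frac{1}{686365} - \frac{2127927}{1817995} = \frac{2 i \sqrt{84278}}{686365} - \frac{2127927}{1817995} = - \frac{2127927}{1817995} + \frac{2 i \sqrt{84278}}{686365} \approx -1.1705 + 0.00084592 i$)
$k + z = 28471 - \left(\frac{2127927}{1817995} - \frac{2 i \sqrt{84278}}{686365}\right) = \frac{51758007718}{1817995} + \frac{2 i \sqrt{84278}}{686365}$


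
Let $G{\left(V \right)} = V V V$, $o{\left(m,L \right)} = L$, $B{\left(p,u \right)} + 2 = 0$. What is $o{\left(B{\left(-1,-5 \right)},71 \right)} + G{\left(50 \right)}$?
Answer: $125071$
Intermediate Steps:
$B{\left(p,u \right)} = -2$ ($B{\left(p,u \right)} = -2 + 0 = -2$)
$G{\left(V \right)} = V^{3}$ ($G{\left(V \right)} = V^{2} V = V^{3}$)
$o{\left(B{\left(-1,-5 \right)},71 \right)} + G{\left(50 \right)} = 71 + 50^{3} = 71 + 125000 = 125071$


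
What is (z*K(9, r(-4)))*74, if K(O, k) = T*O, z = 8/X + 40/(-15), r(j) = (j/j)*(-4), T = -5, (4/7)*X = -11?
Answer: 790320/77 ≈ 10264.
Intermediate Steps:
X = -77/4 (X = (7/4)*(-11) = -77/4 ≈ -19.250)
r(j) = -4 (r(j) = 1*(-4) = -4)
z = -712/231 (z = 8/(-77/4) + 40/(-15) = 8*(-4/77) + 40*(-1/15) = -32/77 - 8/3 = -712/231 ≈ -3.0823)
K(O, k) = -5*O
(z*K(9, r(-4)))*74 = -(-3560)*9/231*74 = -712/231*(-45)*74 = (10680/77)*74 = 790320/77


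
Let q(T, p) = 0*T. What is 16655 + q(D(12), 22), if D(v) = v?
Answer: 16655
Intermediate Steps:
q(T, p) = 0
16655 + q(D(12), 22) = 16655 + 0 = 16655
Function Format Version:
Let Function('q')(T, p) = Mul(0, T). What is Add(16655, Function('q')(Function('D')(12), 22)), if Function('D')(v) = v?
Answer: 16655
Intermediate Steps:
Function('q')(T, p) = 0
Add(16655, Function('q')(Function('D')(12), 22)) = Add(16655, 0) = 16655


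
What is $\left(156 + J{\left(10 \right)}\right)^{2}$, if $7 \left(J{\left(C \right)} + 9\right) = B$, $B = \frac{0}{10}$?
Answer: $21609$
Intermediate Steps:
$B = 0$ ($B = 0 \cdot \frac{1}{10} = 0$)
$J{\left(C \right)} = -9$ ($J{\left(C \right)} = -9 + \frac{1}{7} \cdot 0 = -9 + 0 = -9$)
$\left(156 + J{\left(10 \right)}\right)^{2} = \left(156 - 9\right)^{2} = 147^{2} = 21609$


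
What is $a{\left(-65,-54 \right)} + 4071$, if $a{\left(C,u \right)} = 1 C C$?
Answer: $8296$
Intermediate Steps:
$a{\left(C,u \right)} = C^{2}$ ($a{\left(C,u \right)} = C C = C^{2}$)
$a{\left(-65,-54 \right)} + 4071 = \left(-65\right)^{2} + 4071 = 4225 + 4071 = 8296$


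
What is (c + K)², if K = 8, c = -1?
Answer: 49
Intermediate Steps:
(c + K)² = (-1 + 8)² = 7² = 49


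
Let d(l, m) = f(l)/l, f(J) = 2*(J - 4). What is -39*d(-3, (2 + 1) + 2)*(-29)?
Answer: 5278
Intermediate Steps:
f(J) = -8 + 2*J (f(J) = 2*(-4 + J) = -8 + 2*J)
d(l, m) = (-8 + 2*l)/l
-39*d(-3, (2 + 1) + 2)*(-29) = -39*(2 - 8/(-3))*(-29) = -39*(2 - 8*(-⅓))*(-29) = -39*(2 + 8/3)*(-29) = -39*14/3*(-29) = -182*(-29) = 5278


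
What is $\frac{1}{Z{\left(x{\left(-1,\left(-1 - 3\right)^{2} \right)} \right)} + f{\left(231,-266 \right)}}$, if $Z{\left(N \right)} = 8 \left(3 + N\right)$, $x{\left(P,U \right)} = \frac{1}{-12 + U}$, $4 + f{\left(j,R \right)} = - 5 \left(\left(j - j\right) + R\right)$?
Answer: $\frac{1}{1352} \approx 0.00073965$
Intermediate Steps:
$f{\left(j,R \right)} = -4 - 5 R$ ($f{\left(j,R \right)} = -4 - 5 \left(\left(j - j\right) + R\right) = -4 - 5 \left(0 + R\right) = -4 - 5 R$)
$Z{\left(N \right)} = 24 + 8 N$
$\frac{1}{Z{\left(x{\left(-1,\left(-1 - 3\right)^{2} \right)} \right)} + f{\left(231,-266 \right)}} = \frac{1}{\left(24 + \frac{8}{-12 + \left(-1 - 3\right)^{2}}\right) - -1326} = \frac{1}{\left(24 + \frac{8}{-12 + \left(-4\right)^{2}}\right) + \left(-4 + 1330\right)} = \frac{1}{\left(24 + \frac{8}{-12 + 16}\right) + 1326} = \frac{1}{\left(24 + \frac{8}{4}\right) + 1326} = \frac{1}{\left(24 + 8 \cdot \frac{1}{4}\right) + 1326} = \frac{1}{\left(24 + 2\right) + 1326} = \frac{1}{26 + 1326} = \frac{1}{1352}$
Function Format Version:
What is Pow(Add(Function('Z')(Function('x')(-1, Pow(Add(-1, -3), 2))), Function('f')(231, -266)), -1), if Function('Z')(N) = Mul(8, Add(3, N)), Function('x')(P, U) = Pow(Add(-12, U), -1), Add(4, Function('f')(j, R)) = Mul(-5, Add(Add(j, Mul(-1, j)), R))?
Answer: Rational(1, 1352) ≈ 0.00073965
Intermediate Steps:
Function('f')(j, R) = Add(-4, Mul(-5, R)) (Function('f')(j, R) = Add(-4, Mul(-5, Add(Add(j, Mul(-1, j)), R))) = Add(-4, Mul(-5, Add(0, R))) = Add(-4, Mul(-5, R)))
Function('Z')(N) = Add(24, Mul(8, N))
Pow(Add(Function('Z')(Function('x')(-1, Pow(Add(-1, -3), 2))), Function('f')(231, -266)), -1) = Pow(Add(Add(24, Mul(8, Pow(Add(-12, Pow(Add(-1, -3), 2)), -1))), Add(-4, Mul(-5, -266))), -1) = Pow(Add(Add(24, Mul(8, Pow(Add(-12, Pow(-4, 2)), -1))), Add(-4, 1330)), -1) = Pow(Add(Add(24, Mul(8, Pow(Add(-12, 16), -1))), 1326), -1) = Pow(Add(Add(24, Mul(8, Pow(4, -1))), 1326), -1) = Pow(Add(Add(24, Mul(8, Rational(1, 4))), 1326), -1) = Pow(Add(Add(24, 2), 1326), -1) = Pow(Add(26, 1326), -1) = Pow(1352, -1) = Rational(1, 1352)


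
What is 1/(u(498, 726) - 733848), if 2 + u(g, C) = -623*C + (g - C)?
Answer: -1/1186376 ≈ -8.4290e-7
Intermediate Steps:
u(g, C) = -2 + g - 624*C (u(g, C) = -2 + (-623*C + (g - C)) = -2 + (g - 624*C) = -2 + g - 624*C)
1/(u(498, 726) - 733848) = 1/((-2 + 498 - 624*726) - 733848) = 1/((-2 + 498 - 453024) - 733848) = 1/(-452528 - 733848) = 1/(-1186376) = -1/1186376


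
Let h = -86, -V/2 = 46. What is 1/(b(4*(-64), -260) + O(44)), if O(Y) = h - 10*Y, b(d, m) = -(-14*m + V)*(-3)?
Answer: 1/10118 ≈ 9.8834e-5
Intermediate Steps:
V = -92 (V = -2*46 = -92)
b(d, m) = -276 - 42*m (b(d, m) = -(-14*m - 92)*(-3) = -(-92 - 14*m)*(-3) = -(276 + 42*m) = -276 - 42*m)
O(Y) = -86 - 10*Y
1/(b(4*(-64), -260) + O(44)) = 1/((-276 - 42*(-260)) + (-86 - 10*44)) = 1/((-276 + 10920) + (-86 - 440)) = 1/(10644 - 526) = 1/10118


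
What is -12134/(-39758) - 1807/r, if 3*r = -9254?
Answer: 163908077/183960266 ≈ 0.89100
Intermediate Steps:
r = -9254/3 (r = (⅓)*(-9254) = -9254/3 ≈ -3084.7)
-12134/(-39758) - 1807/r = -12134/(-39758) - 1807/(-9254/3) = -12134*(-1/39758) - 1807*(-3/9254) = 6067/19879 + 5421/9254 = 163908077/183960266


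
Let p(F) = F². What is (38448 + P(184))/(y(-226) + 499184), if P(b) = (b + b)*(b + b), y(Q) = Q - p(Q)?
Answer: 86936/223941 ≈ 0.38821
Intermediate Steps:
y(Q) = Q - Q²
P(b) = 4*b² (P(b) = (2*b)*(2*b) = 4*b²)
(38448 + P(184))/(y(-226) + 499184) = (38448 + 4*184²)/(-226*(1 - 1*(-226)) + 499184) = (38448 + 4*33856)/(-226*(1 + 226) + 499184) = (38448 + 135424)/(-226*227 + 499184) = 173872/(-51302 + 499184) = 173872/447882 = 173872*(1/447882) = 86936/223941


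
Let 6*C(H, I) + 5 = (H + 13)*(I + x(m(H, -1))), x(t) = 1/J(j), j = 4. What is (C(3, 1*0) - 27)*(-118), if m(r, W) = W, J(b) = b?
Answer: 9617/3 ≈ 3205.7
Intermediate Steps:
x(t) = ¼ (x(t) = 1/4 = ¼)
C(H, I) = -⅚ + (13 + H)*(¼ + I)/6 (C(H, I) = -⅚ + ((H + 13)*(I + ¼))/6 = -⅚ + ((13 + H)*(¼ + I))/6 = -⅚ + (13 + H)*(¼ + I)/6)
(C(3, 1*0) - 27)*(-118) = ((-7/24 + (1/24)*3 + 13*(1*0)/6 + (⅙)*3*(1*0)) - 27)*(-118) = ((-7/24 + ⅛ + (13/6)*0 + (⅙)*3*0) - 27)*(-118) = ((-7/24 + ⅛ + 0 + 0) - 27)*(-118) = (-⅙ - 27)*(-118) = -163/6*(-118) = 9617/3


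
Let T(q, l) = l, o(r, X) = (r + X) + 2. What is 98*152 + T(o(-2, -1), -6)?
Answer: 14890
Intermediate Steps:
o(r, X) = 2 + X + r (o(r, X) = (X + r) + 2 = 2 + X + r)
98*152 + T(o(-2, -1), -6) = 98*152 - 6 = 14896 - 6 = 14890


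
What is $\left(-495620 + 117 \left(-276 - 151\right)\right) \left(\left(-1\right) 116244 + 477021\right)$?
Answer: $-196832354883$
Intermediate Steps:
$\left(-495620 + 117 \left(-276 - 151\right)\right) \left(\left(-1\right) 116244 + 477021\right) = \left(-495620 + 117 \left(-427\right)\right) \left(-116244 + 477021\right) = \left(-495620 - 49959\right) 360777 = \left(-545579\right) 360777 = -196832354883$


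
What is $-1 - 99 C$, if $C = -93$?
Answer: $9206$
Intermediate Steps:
$-1 - 99 C = -1 - -9207 = -1 + 9207 = 9206$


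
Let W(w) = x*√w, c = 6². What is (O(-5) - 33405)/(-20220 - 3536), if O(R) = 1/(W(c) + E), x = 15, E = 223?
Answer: 2613941/1858907 ≈ 1.4062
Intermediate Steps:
c = 36
W(w) = 15*√w
O(R) = 1/313 (O(R) = 1/(15*√36 + 223) = 1/(15*6 + 223) = 1/(90 + 223) = 1/313)
(O(-5) - 33405)/(-20220 - 3536) = (1/313 - 33405)/(-20220 - 3536) = -10455764/313/(-23756) = -10455764/313*(-1/23756) = 2613941/1858907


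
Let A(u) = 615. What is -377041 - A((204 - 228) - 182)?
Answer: -377656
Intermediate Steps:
-377041 - A((204 - 228) - 182) = -377041 - 1*615 = -377041 - 615 = -377656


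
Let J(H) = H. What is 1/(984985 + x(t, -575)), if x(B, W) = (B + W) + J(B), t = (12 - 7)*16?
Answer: 1/984570 ≈ 1.0157e-6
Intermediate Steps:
t = 80 (t = 5*16 = 80)
x(B, W) = W + 2*B (x(B, W) = (B + W) + B = W + 2*B)
1/(984985 + x(t, -575)) = 1/(984985 + (-575 + 2*80)) = 1/(984985 + (-575 + 160)) = 1/(984985 - 415) = 1/984570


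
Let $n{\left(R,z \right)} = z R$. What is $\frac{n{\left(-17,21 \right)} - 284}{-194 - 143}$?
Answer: $\frac{641}{337} \approx 1.9021$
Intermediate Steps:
$n{\left(R,z \right)} = R z$
$\frac{n{\left(-17,21 \right)} - 284}{-194 - 143} = \frac{\left(-17\right) 21 - 284}{-194 - 143} = \frac{-357 - 284}{-337} = \left(-641\right) \left(- \frac{1}{337}\right) = \frac{641}{337}$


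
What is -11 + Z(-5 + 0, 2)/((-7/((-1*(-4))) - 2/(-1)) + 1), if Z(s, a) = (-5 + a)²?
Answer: -19/5 ≈ -3.8000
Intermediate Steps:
-11 + Z(-5 + 0, 2)/((-7/((-1*(-4))) - 2/(-1)) + 1) = -11 + (-5 + 2)²/((-7/((-1*(-4))) - 2/(-1)) + 1) = -11 + (-3)²/((-7/4 - 2*(-1)) + 1) = -11 + 9/((-7*¼ + 2) + 1) = -11 + 9/((-7/4 + 2) + 1) = -11 + 9/(¼ + 1) = -11 + 9/(5/4) = -11 + 9*(⅘) = -11 + 36/5 = -19/5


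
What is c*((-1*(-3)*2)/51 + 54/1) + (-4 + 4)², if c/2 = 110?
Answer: 202400/17 ≈ 11906.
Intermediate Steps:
c = 220 (c = 2*110 = 220)
c*((-1*(-3)*2)/51 + 54/1) + (-4 + 4)² = 220*((-1*(-3)*2)/51 + 54/1) + (-4 + 4)² = 220*((3*2)*(1/51) + 54*1) + 0² = 220*(6*(1/51) + 54) + 0 = 220*(2/17 + 54) + 0 = 220*(920/17) + 0 = 202400/17 + 0 = 202400/17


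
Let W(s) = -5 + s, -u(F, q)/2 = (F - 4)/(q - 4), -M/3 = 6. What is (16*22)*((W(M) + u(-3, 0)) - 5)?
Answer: -11088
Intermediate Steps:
M = -18 (M = -3*6 = -18)
u(F, q) = -2*(-4 + F)/(-4 + q) (u(F, q) = -2*(F - 4)/(q - 4) = -2*(-4 + F)/(-4 + q))
(16*22)*((W(M) + u(-3, 0)) - 5) = (16*22)*(((-5 - 18) + 2*(4 - 1*(-3))/(-4 + 0)) - 5) = 352*((-23 + 2*(4 + 3)/(-4)) - 5) = 352*((-23 + 2*(-¼)*7) - 5) = 352*((-23 - 7/2) - 5) = 352*(-53/2 - 5) = 352*(-63/2) = -11088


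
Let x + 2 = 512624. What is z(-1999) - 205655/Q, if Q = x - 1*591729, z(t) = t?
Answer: -157929238/79107 ≈ -1996.4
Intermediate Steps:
x = 512622 (x = -2 + 512624 = 512622)
Q = -79107 (Q = 512622 - 1*591729 = 512622 - 591729 = -79107)
z(-1999) - 205655/Q = -1999 - 205655/(-79107) = -1999 - 205655*(-1)/79107 = -1999 - 1*(-205655/79107) = -1999 + 205655/79107 = -157929238/79107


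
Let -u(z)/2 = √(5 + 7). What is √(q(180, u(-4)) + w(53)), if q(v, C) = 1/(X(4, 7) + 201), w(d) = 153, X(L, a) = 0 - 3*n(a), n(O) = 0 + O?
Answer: √137705/30 ≈ 12.370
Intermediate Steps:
n(O) = O
X(L, a) = -3*a (X(L, a) = 0 - 3*a = -3*a)
u(z) = -4*√3 (u(z) = -2*√(5 + 7) = -4*√3)
q(v, C) = 1/180 (q(v, C) = 1/(-3*7 + 201) = 1/(-21 + 201) = 1/180)
√(q(180, u(-4)) + w(53)) = √(1/180 + 153) = √(27541/180) = √137705/30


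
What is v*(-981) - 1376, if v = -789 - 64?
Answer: 835417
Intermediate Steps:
v = -853
v*(-981) - 1376 = -853*(-981) - 1376 = 836793 - 1376 = 835417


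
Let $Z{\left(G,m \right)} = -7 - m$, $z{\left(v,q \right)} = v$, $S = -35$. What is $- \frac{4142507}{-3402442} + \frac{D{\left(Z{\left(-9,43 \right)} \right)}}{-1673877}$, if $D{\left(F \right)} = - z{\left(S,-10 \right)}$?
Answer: $\frac{6933928104169}{5695269407634} \approx 1.2175$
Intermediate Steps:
$D{\left(F \right)} = 35$ ($D{\left(F \right)} = \left(-1\right) \left(-35\right) = 35$)
$- \frac{4142507}{-3402442} + \frac{D{\left(Z{\left(-9,43 \right)} \right)}}{-1673877} = - \frac{4142507}{-3402442} + \frac{35}{-1673877} = \left(-4142507\right) \left(- \frac{1}{3402442}\right) + 35 \left(- \frac{1}{1673877}\right) = \frac{4142507}{3402442} - \frac{35}{1673877} = \frac{6933928104169}{5695269407634}$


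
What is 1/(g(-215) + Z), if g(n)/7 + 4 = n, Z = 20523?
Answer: 1/18990 ≈ 5.2659e-5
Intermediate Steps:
g(n) = -28 + 7*n
1/(g(-215) + Z) = 1/((-28 + 7*(-215)) + 20523) = 1/((-28 - 1505) + 20523) = 1/(-1533 + 20523) = 1/18990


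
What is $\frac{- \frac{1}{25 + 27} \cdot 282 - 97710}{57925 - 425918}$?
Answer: $\frac{2540601}{9567818} \approx 0.26554$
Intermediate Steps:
$\frac{- \frac{1}{25 + 27} \cdot 282 - 97710}{57925 - 425918} = \frac{- \frac{1}{52} \cdot 282 - 97710}{-367993} = \left(\left(-1\right) \frac{1}{52} \cdot 282 - 97710\right) \left(- \frac{1}{367993}\right) = \left(\left(- \frac{1}{52}\right) 282 - 97710\right) \left(- \frac{1}{367993}\right) = \left(- \frac{141}{26} - 97710\right) \left(- \frac{1}{367993}\right) = \left(- \frac{2540601}{26}\right) \left(- \frac{1}{367993}\right) = \frac{2540601}{9567818}$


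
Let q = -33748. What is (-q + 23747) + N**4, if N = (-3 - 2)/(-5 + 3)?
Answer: 920545/16 ≈ 57534.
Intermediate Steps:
N = 5/2 (N = -5/(-2) = -5*(-1/2) = 5/2 ≈ 2.5000)
(-q + 23747) + N**4 = (-1*(-33748) + 23747) + (5/2)**4 = (33748 + 23747) + 625/16 = 57495 + 625/16 = 920545/16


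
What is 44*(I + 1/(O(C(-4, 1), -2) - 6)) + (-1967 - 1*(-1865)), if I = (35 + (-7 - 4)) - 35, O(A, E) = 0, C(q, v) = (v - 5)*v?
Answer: -1780/3 ≈ -593.33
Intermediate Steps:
C(q, v) = v*(-5 + v) (C(q, v) = (-5 + v)*v = v*(-5 + v))
I = -11 (I = (35 - 11) - 35 = 24 - 35 = -11)
44*(I + 1/(O(C(-4, 1), -2) - 6)) + (-1967 - 1*(-1865)) = 44*(-11 + 1/(0 - 6)) + (-1967 - 1*(-1865)) = 44*(-11 + 1/(-6)) + (-1967 + 1865) = 44*(-11 - ⅙) - 102 = 44*(-67/6) - 102 = -1474/3 - 102 = -1780/3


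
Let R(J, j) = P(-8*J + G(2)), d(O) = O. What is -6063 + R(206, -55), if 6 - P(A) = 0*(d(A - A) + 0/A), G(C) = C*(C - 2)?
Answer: -6057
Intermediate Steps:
G(C) = C*(-2 + C)
P(A) = 6 (P(A) = 6 - 0*((A - A) + 0/A) = 6 - 0*(0 + 0) = 6 - 0*0 = 6 - 1*0 = 6 + 0 = 6)
R(J, j) = 6
-6063 + R(206, -55) = -6063 + 6 = -6057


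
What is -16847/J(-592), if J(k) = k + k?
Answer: 16847/1184 ≈ 14.229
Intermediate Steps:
J(k) = 2*k
-16847/J(-592) = -16847/(2*(-592)) = -16847/(-1184) = -16847*(-1/1184) = 16847/1184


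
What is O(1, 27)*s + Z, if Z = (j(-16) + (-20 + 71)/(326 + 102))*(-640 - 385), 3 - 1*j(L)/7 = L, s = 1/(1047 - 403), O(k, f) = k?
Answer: -2350574817/17227 ≈ -1.3645e+5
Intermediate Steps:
s = 1/644 ≈ 0.0015528
j(L) = 21 - 7*L
Z = -58399375/428 (Z = ((21 - 7*(-16)) + (-20 + 71)/(326 + 102))*(-640 - 385) = ((21 + 112) + 51/428)*(-1025) = (133 + 51*(1/428))*(-1025) = (133 + 51/428)*(-1025) = (56975/428)*(-1025) = -58399375/428 ≈ -1.3645e+5)
O(1, 27)*s + Z = 1*(1/644) - 58399375/428 = 1/644 - 58399375/428 = -2350574817/17227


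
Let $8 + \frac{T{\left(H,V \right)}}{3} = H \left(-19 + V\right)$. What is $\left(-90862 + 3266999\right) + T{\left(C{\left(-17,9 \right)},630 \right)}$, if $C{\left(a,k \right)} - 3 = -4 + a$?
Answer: $3143119$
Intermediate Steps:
$C{\left(a,k \right)} = -1 + a$ ($C{\left(a,k \right)} = 3 + \left(-4 + a\right) = -1 + a$)
$T{\left(H,V \right)} = -24 + 3 H \left(-19 + V\right)$
$\left(-90862 + 3266999\right) + T{\left(C{\left(-17,9 \right)},630 \right)} = \left(-90862 + 3266999\right) - \left(24 + 57 \left(-1 - 17\right) - 3 \left(-1 - 17\right) 630\right) = 3176137 - \left(-1002 + 34020\right) = 3176137 - 33018 = 3143119$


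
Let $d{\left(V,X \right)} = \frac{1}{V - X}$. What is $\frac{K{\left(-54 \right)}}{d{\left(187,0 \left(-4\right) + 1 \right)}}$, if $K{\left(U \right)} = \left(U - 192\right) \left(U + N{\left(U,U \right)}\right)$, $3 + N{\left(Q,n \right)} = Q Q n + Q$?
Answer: $7210001700$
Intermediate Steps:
$N{\left(Q,n \right)} = -3 + Q + n Q^{2}$ ($N{\left(Q,n \right)} = -3 + \left(Q Q n + Q\right) = -3 + \left(Q^{2} n + Q\right) = -3 + \left(n Q^{2} + Q\right) = -3 + \left(Q + n Q^{2}\right) = -3 + Q + n Q^{2}$)
$K{\left(U \right)} = \left(-192 + U\right) \left(-3 + U^{3} + 2 U\right)$ ($K{\left(U \right)} = \left(U - 192\right) \left(U + \left(-3 + U + U U^{2}\right)\right) = \left(-192 + U\right) \left(U + \left(-3 + U + U^{3}\right)\right) = \left(-192 + U\right) \left(-3 + U^{3} + 2 U\right)$)
$\frac{K{\left(-54 \right)}}{d{\left(187,0 \left(-4\right) + 1 \right)}} = \frac{576 + \left(-54\right)^{4} - -20898 - 192 \left(-54\right)^{3} + 2 \left(-54\right)^{2}}{\frac{1}{187 - \left(0 \left(-4\right) + 1\right)}} = \frac{576 + 8503056 + 20898 - -30233088 + 2 \cdot 2916}{\frac{1}{187 - \left(0 + 1\right)}} = \frac{576 + 8503056 + 20898 + 30233088 + 5832}{\frac{1}{187 - 1}} = \frac{38763450}{\frac{1}{187 - 1}} = \frac{38763450}{\frac{1}{186}} = 38763450 \frac{1}{\frac{1}{186}} = 38763450 \cdot 186 = 7210001700$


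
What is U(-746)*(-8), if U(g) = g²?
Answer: -4452128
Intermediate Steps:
U(-746)*(-8) = (-746)²*(-8) = 556516*(-8) = -4452128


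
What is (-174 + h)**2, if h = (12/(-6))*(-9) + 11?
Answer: 21025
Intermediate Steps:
h = 29 (h = (12*(-1/6))*(-9) + 11 = -2*(-9) + 11 = 18 + 11 = 29)
(-174 + h)**2 = (-174 + 29)**2 = (-145)**2 = 21025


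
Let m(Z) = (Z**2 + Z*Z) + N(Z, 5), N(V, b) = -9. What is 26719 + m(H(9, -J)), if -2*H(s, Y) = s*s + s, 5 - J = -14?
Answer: 30760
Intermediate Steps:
J = 19 (J = 5 - 1*(-14) = 5 + 14 = 19)
H(s, Y) = -s/2 - s**2/2 (H(s, Y) = -(s*s + s)/2 = -(s**2 + s)/2 = -(s + s**2)/2 = -s/2 - s**2/2)
m(Z) = -9 + 2*Z**2 (m(Z) = (Z**2 + Z*Z) - 9 = (Z**2 + Z**2) - 9 = 2*Z**2 - 9 = -9 + 2*Z**2)
26719 + m(H(9, -J)) = 26719 + (-9 + 2*(-1/2*9*(1 + 9))**2) = 26719 + (-9 + 2*(-1/2*9*10)**2) = 26719 + (-9 + 2*(-45)**2) = 26719 + (-9 + 2*2025) = 26719 + (-9 + 4050) = 26719 + 4041 = 30760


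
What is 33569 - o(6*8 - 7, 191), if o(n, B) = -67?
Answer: 33636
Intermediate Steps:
33569 - o(6*8 - 7, 191) = 33569 - 1*(-67) = 33569 + 67 = 33636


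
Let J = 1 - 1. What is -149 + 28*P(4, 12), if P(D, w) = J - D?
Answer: -261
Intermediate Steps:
J = 0
P(D, w) = -D (P(D, w) = 0 - D = -D)
-149 + 28*P(4, 12) = -149 + 28*(-1*4) = -149 + 28*(-4) = -149 - 112 = -261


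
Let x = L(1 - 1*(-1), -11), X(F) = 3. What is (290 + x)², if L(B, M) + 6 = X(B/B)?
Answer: 82369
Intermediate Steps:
L(B, M) = -3 (L(B, M) = -6 + 3 = -3)
x = -3
(290 + x)² = (290 - 3)² = 287² = 82369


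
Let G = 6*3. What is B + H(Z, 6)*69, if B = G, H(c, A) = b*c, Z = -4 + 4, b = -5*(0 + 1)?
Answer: 18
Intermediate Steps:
b = -5 (b = -5*1 = -5)
Z = 0
H(c, A) = -5*c
G = 18
B = 18
B + H(Z, 6)*69 = 18 - 5*0*69 = 18 + 0*69 = 18 + 0 = 18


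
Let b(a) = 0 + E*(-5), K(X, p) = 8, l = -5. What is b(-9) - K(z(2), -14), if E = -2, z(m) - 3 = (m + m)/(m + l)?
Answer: 2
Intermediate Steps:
z(m) = 3 + 2*m/(-5 + m) (z(m) = 3 + (m + m)/(m - 5) = 3 + (2*m)/(-5 + m) = 3 + 2*m/(-5 + m))
b(a) = 10 (b(a) = 0 - 2*(-5) = 0 + 10 = 10)
b(-9) - K(z(2), -14) = 10 - 1*8 = 10 - 8 = 2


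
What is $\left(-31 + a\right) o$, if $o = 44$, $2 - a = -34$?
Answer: $220$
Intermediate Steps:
$a = 36$ ($a = 2 - -34 = 2 + 34 = 36$)
$\left(-31 + a\right) o = \left(-31 + 36\right) 44 = 5 \cdot 44 = 220$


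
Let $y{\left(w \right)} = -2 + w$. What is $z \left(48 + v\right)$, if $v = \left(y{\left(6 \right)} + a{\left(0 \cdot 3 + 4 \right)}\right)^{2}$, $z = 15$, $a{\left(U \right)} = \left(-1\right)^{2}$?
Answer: $1095$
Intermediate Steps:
$a{\left(U \right)} = 1$
$v = 25$ ($v = \left(\left(-2 + 6\right) + 1\right)^{2} = \left(4 + 1\right)^{2} = 5^{2} = 25$)
$z \left(48 + v\right) = 15 \left(48 + 25\right) = 15 \cdot 73 = 1095$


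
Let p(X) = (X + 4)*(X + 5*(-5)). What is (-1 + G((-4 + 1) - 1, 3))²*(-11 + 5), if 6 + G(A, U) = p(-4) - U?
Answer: -600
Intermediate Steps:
p(X) = (-25 + X)*(4 + X) (p(X) = (4 + X)*(X - 25) = (4 + X)*(-25 + X) = (-25 + X)*(4 + X))
G(A, U) = -6 - U (G(A, U) = -6 + ((-100 + (-4)² - 21*(-4)) - U) = -6 + ((-100 + 16 + 84) - U) = -6 + (0 - U) = -6 - U)
(-1 + G((-4 + 1) - 1, 3))²*(-11 + 5) = (-1 + (-6 - 1*3))²*(-11 + 5) = (-1 + (-6 - 3))²*(-6) = (-1 - 9)²*(-6) = (-10)²*(-6) = 100*(-6) = -600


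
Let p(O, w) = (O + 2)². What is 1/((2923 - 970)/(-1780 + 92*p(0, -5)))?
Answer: -1412/1953 ≈ -0.72299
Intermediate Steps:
p(O, w) = (2 + O)²
1/((2923 - 970)/(-1780 + 92*p(0, -5))) = 1/((2923 - 970)/(-1780 + 92*(2 + 0)²)) = 1/(1953/(-1780 + 92*2²)) = 1/(1953/(-1780 + 92*4)) = 1/(1953/(-1780 + 368)) = 1/(1953/(-1412)) = 1/(1953*(-1/1412)) = 1/(-1953/1412) = -1412/1953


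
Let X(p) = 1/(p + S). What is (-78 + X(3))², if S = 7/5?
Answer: 2927521/484 ≈ 6048.6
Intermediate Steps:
S = 7/5 (S = 7*(⅕) = 7/5 ≈ 1.4000)
X(p) = 1/(7/5 + p) (X(p) = 1/(p + 7/5) = 1/(7/5 + p))
(-78 + X(3))² = (-78 + 5/(7 + 5*3))² = (-78 + 5/(7 + 15))² = (-78 + 5/22)² = (-1711/22)² = 2927521/484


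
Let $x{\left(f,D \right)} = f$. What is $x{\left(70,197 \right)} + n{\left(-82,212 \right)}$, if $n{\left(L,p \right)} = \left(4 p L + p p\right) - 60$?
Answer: $-24582$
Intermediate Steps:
$n{\left(L,p \right)} = -60 + p^{2} + 4 L p$ ($n{\left(L,p \right)} = \left(4 L p + p^{2}\right) - 60 = \left(p^{2} + 4 L p\right) - 60 = -60 + p^{2} + 4 L p$)
$x{\left(70,197 \right)} + n{\left(-82,212 \right)} = 70 + \left(-60 + 212^{2} + 4 \left(-82\right) 212\right) = 70 - 24652 = -24582$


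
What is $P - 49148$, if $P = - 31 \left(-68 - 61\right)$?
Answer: $-45149$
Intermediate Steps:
$P = 3999$ ($P = \left(-31\right) \left(-129\right) = 3999$)
$P - 49148 = 3999 - 49148 = -45149$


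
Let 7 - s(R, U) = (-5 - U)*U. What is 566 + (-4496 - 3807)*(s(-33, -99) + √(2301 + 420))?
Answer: -77325273 - 8303*√2721 ≈ -7.7758e+7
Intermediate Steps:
s(R, U) = 7 - U*(-5 - U) (s(R, U) = 7 - (-5 - U)*U = 7 - U*(-5 - U))
566 + (-4496 - 3807)*(s(-33, -99) + √(2301 + 420)) = 566 + (-4496 - 3807)*((7 + (-99)² + 5*(-99)) + √(2301 + 420)) = 566 - 8303*((7 + 9801 - 495) + √2721) = 566 - 8303*(9313 + √2721) = 566 + (-77325839 - 8303*√2721) = -77325273 - 8303*√2721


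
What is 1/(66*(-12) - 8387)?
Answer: -1/9179 ≈ -0.00010894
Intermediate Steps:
1/(66*(-12) - 8387) = 1/(-792 - 8387) = 1/(-9179) = -1/9179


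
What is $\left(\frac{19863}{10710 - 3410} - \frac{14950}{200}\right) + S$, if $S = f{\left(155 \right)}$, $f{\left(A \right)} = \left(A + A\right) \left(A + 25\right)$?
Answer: $\frac{101703547}{1825} \approx 55728.0$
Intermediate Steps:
$f{\left(A \right)} = 2 A \left(25 + A\right)$
$S = 55800$ ($S = 2 \cdot 155 \left(25 + 155\right) = 2 \cdot 155 \cdot 180 = 55800$)
$\left(\frac{19863}{10710 - 3410} - \frac{14950}{200}\right) + S = \left(\frac{19863}{10710 - 3410} - \frac{14950}{200}\right) + 55800 = \left(\frac{19863}{10710 - 3410} - \frac{299}{4}\right) + 55800 = \left(\frac{19863}{7300} - \frac{299}{4}\right) + 55800 = - \frac{131453}{1825} + 55800 = \frac{101703547}{1825}$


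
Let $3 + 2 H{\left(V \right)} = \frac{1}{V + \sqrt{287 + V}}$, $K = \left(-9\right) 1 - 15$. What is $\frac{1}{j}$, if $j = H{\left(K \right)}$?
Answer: $- \frac{963}{1481} + \frac{\sqrt{263}}{1481} \approx -0.63929$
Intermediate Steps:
$K = -24$ ($K = -9 - 15 = -24$)
$H{\left(V \right)} = - \frac{3}{2} + \frac{1}{2 \left(V + \sqrt{287 + V}\right)}$
$j = \frac{73 - 3 \sqrt{263}}{2 \left(-24 + \sqrt{263}\right)}$ ($j = \frac{1 - -72 - 3 \sqrt{287 - 24}}{2 \left(-24 + \sqrt{287 - 24}\right)} = \frac{1 + 72 - 3 \sqrt{263}}{2 \left(-24 + \sqrt{263}\right)} = \frac{73 - 3 \sqrt{263}}{2 \left(-24 + \sqrt{263}\right)} \approx -1.5642$)
$\frac{1}{j} = \frac{1}{- \frac{963}{626} - \frac{\sqrt{263}}{626}}$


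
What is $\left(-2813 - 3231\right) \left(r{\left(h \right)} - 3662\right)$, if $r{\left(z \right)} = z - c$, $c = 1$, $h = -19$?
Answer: $22254008$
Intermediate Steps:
$r{\left(z \right)} = -1 + z$ ($r{\left(z \right)} = z - 1 = -1 + z$)
$\left(-2813 - 3231\right) \left(r{\left(h \right)} - 3662\right) = \left(-2813 - 3231\right) \left(\left(-1 - 19\right) - 3662\right) = - 6044 \left(-20 - 3662\right) = \left(-6044\right) \left(-3682\right) = 22254008$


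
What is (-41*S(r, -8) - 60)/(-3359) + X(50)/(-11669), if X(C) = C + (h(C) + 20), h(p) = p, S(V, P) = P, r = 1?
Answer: -3530372/39196171 ≈ -0.090069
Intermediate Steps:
X(C) = 20 + 2*C (X(C) = C + (C + 20) = C + (20 + C) = 20 + 2*C)
(-41*S(r, -8) - 60)/(-3359) + X(50)/(-11669) = (-41*(-8) - 60)/(-3359) + (20 + 2*50)/(-11669) = (328 - 60)*(-1/3359) + (20 + 100)*(-1/11669) = 268*(-1/3359) + 120*(-1/11669) = -268/3359 - 120/11669 = -3530372/39196171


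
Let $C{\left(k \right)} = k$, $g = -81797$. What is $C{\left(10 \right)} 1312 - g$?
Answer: $94917$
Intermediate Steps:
$C{\left(10 \right)} 1312 - g = 10 \cdot 1312 - -81797 = 13120 + 81797 = 94917$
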